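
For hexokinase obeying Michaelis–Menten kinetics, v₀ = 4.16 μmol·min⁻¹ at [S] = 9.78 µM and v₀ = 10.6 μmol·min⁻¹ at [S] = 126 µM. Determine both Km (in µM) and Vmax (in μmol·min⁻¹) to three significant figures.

Km = 18.9 µM; Vmax = 12.2 μmol·min⁻¹

From v = Vmax[S]/(Km+[S]), each point gives Vmax = v(Km+[S])/[S].
Equating: 4.16(Km+9.78)/9.78 = 10.6(Km+126)/126.
0.4254·Km + 4.16 = 0.08413·Km + 10.6, so (0.4254 − 0.08413)·Km = 10.6 − 4.16.
Km = 6.440/0.3412 = 18.9 µM; then Vmax = 4.16(18.9+9.78)/9.78 = 12.2 μmol·min⁻¹.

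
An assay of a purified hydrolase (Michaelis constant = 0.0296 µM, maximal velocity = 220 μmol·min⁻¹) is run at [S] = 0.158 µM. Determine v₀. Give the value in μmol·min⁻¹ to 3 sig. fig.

185 μmol·min⁻¹

v = Vmax·[S]/(Km + [S]) = 220 × 0.158 / (0.0296 + 0.158)
  = 34.76 / 0.1876 = 185 μmol·min⁻¹.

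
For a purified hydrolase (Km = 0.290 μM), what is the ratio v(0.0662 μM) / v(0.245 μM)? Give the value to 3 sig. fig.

Since Vmax cancels, v₂/v₁ = [S]₂(Km+[S]₁) / [S]₁(Km+[S]₂).
= 0.0662×(0.290+0.245) / (0.245×(0.290+0.0662)) = 0.03542/0.08727 = 0.406.

0.406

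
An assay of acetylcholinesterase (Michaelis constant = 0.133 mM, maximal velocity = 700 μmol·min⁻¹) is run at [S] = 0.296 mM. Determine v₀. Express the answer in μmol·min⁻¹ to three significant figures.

v = Vmax·[S]/(Km + [S]) = 700 × 0.296 / (0.133 + 0.296)
  = 207.2 / 0.4290 = 483 μmol·min⁻¹.

483 μmol·min⁻¹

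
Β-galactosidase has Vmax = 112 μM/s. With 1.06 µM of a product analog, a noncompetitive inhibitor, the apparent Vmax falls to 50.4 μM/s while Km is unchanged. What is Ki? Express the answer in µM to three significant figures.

Noncompetitive: Vmax,app = Vmax/α with α = 1 + [I]/Ki.
α = Vmax/Vmax,app = 112/50.4 = 2.222.
Ki = [I]/(α − 1) = 1.06/1.222 = 0.867 µM.

0.867 µM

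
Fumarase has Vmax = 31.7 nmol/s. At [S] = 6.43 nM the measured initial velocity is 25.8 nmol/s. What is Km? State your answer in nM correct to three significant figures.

v/Vmax = 25.8/31.7 = 0.8139 = [S]/(Km+[S]).
So Km + [S] = [S]/0.8139 = 7.900 nM, giving Km = 7.900 − 6.43 = 1.47 nM.

1.47 nM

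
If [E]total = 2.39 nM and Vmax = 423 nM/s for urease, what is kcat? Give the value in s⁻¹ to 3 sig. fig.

kcat = Vmax/[E]total = 423 nM/s / 2.39 nM = 177 s⁻¹.

177 s⁻¹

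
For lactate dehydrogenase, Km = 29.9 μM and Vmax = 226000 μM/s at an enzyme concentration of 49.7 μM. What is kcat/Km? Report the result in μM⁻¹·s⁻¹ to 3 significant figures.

kcat = Vmax/[E]total = 226000/49.7 = 4550 s⁻¹.
kcat/Km = 4550/29.9 = 152 μM⁻¹·s⁻¹.

152 μM⁻¹·s⁻¹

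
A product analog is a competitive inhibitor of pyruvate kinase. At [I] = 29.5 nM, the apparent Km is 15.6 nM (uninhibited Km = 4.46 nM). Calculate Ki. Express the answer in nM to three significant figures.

Competitive: Km,app = α·Km with α = 1 + [I]/Ki.
α = Km,app/Km = 15.6/4.46 = 3.498.
Since α = 1 + [I]/Ki, [I]/Ki = 3.498 − 1 = 2.498 and Ki = 29.5/2.498 = 11.8 nM.

11.8 nM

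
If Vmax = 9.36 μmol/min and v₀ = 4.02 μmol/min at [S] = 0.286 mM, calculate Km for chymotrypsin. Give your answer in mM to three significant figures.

v/Vmax = 4.02/9.36 = 0.4295 = [S]/(Km+[S]).
So Km + [S] = [S]/0.4295 = 0.6659 mM, giving Km = 0.6659 − 0.286 = 0.380 mM.

0.380 mM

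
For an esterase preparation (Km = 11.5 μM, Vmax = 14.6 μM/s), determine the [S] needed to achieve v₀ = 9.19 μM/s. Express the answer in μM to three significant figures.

19.5 μM

Rearranging v = Vmax[S]/(Km+[S]) gives [S] = Km·v/(Vmax − v).
[S] = 11.5 × 9.19 / (14.6 − 9.19) = 105.7/5.410 = 19.5 μM.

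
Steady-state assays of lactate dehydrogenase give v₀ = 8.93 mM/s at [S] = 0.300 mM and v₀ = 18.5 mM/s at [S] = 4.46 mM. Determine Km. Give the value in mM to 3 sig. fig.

In reciprocal form, 1/v = (Km/Vmax)·(1/[S]) + 1/Vmax. The two points give (1/[S], 1/v) = (3.333, 0.1120) and (0.2242, 0.05405).
Slope = (0.1120 − 0.05405)/(3.333 − 0.2242) = 0.01863; intercept = 0.1120 − 0.01863×3.333 = 0.04988.
Vmax = 1/intercept = 20.0 mM/s; Km = slope × Vmax = 0.01863 × 20.0 = 0.374 mM.

0.374 mM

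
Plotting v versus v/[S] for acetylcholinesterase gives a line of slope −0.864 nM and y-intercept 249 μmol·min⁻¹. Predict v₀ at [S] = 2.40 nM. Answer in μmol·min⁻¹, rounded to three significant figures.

In the Eadie–Hofstee form v = Vmax − Km·(v/[S]), the slope is −Km and the intercept is Vmax, so Km = 0.864 nM and Vmax = 249 μmol·min⁻¹.
v = 249 × 2.40/(0.864 + 2.40) = 183 μmol·min⁻¹.

183 μmol·min⁻¹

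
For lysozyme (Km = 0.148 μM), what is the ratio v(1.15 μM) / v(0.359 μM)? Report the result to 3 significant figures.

Since Vmax cancels, v₂/v₁ = [S]₂(Km+[S]₁) / [S]₁(Km+[S]₂).
= 1.15×(0.148+0.359) / (0.359×(0.148+1.15)) = 0.5830/0.4660 = 1.25.

1.25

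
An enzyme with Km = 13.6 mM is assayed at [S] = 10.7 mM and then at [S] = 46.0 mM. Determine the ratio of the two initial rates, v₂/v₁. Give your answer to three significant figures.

1.75

The fractional saturations are [S]/(Km+[S]) = 10.7/24.30 = 0.4403 and 46.0/59.60 = 0.7718.
v₂/v₁ is just their ratio: 0.7718/0.4403 = 1.75.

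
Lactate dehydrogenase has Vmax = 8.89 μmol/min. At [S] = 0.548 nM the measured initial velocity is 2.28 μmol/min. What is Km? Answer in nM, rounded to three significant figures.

v/Vmax = 2.28/8.89 = 0.2565 = [S]/(Km+[S]).
So Km + [S] = [S]/0.2565 = 2.137 nM, giving Km = 2.137 − 0.548 = 1.59 nM.

1.59 nM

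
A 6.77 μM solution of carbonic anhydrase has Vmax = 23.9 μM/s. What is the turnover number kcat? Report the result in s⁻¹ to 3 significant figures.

kcat = Vmax/[E]total = 23.9 μM/s / 6.77 μM = 3.53 s⁻¹.

3.53 s⁻¹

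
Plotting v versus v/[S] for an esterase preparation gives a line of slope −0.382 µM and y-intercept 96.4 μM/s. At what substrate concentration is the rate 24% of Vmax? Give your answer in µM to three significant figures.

0.121 µM

The Eadie–Hofstee slope gives Km = 0.382 µM (slope = −Km).
v/Vmax = [S]/(Km+[S]) = 0.24 ⇒ [S] = Km·0.24/(1−0.24) = 0.382 × 0.3158 = 0.121 µM.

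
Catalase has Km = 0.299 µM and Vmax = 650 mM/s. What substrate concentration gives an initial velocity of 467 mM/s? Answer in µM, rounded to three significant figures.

0.763 µM

Rearranging v = Vmax[S]/(Km+[S]) gives [S] = Km·v/(Vmax − v).
[S] = 0.299 × 467 / (650 − 467) = 139.6/183.0 = 0.763 µM.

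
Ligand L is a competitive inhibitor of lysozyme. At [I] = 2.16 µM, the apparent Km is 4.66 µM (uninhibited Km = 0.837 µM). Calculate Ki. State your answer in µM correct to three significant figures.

0.473 µM

Competitive: Km,app = α·Km with α = 1 + [I]/Ki.
α = Km,app/Km = 4.66/0.837 = 5.568.
Since α = 1 + [I]/Ki, [I]/Ki = 5.568 − 1 = 4.568 and Ki = 2.16/4.568 = 0.473 µM.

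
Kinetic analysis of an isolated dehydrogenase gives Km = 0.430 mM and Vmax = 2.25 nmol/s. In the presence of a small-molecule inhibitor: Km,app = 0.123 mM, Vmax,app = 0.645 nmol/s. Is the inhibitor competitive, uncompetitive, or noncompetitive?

Both Km and Vmax decrease by the same factor (~3.49-fold) — characteristic of uncompetitive inhibition.

uncompetitive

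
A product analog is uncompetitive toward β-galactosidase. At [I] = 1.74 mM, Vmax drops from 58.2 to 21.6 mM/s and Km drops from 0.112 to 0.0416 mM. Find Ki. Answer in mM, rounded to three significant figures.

1.03 mM

Uncompetitive: Vmax,app = Vmax/α (and Km,app = Km/α) with α = 1 + [I]/Ki.
α = Vmax/Vmax,app = 58.2/21.6 = 2.694.
Since α = 1 + [I]/Ki, [I]/Ki = 2.694 − 1 = 1.694 and Ki = 1.74/1.694 = 1.03 mM.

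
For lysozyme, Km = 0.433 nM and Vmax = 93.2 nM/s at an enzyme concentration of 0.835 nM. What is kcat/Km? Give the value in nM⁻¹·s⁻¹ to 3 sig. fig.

kcat = Vmax/[E]total = 93.2/0.835 = 112 s⁻¹.
kcat/Km = 112/0.433 = 258 nM⁻¹·s⁻¹.

258 nM⁻¹·s⁻¹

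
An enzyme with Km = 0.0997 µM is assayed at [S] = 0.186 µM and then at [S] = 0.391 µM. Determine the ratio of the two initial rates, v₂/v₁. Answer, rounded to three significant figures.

1.22

Since Vmax cancels, v₂/v₁ = [S]₂(Km+[S]₁) / [S]₁(Km+[S]₂).
= 0.391×(0.0997+0.186) / (0.186×(0.0997+0.391)) = 0.1117/0.09127 = 1.22.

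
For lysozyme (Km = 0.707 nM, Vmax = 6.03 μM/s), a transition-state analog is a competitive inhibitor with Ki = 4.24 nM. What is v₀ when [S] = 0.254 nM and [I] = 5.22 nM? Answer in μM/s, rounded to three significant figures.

0.836 μM/s

With α = 1 + [I]/Ki = 1 + 5.22/4.24 = 2.231, the competitive rate law is v = Vmax[S] / (αKm + [S]).
v = 6.03×0.254 / (2.231×0.707 + 0.254) = 1.532/1.831 = 0.836 μM/s.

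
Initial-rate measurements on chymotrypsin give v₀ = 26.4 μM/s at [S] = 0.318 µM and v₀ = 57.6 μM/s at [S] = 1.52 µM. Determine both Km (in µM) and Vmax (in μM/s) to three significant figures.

From v = Vmax[S]/(Km+[S]), each point gives Vmax = v(Km+[S])/[S].
Equating: 26.4(Km+0.318)/0.318 = 57.6(Km+1.52)/1.52.
83.02·Km + 26.4 = 37.89·Km + 57.6, so (83.02 − 37.89)·Km = 57.6 − 26.4.
Km = 31.20/45.12 = 0.691 µM; then Vmax = 26.4(0.691+0.318)/0.318 = 83.8 μM/s.

Km = 0.691 µM; Vmax = 83.8 μM/s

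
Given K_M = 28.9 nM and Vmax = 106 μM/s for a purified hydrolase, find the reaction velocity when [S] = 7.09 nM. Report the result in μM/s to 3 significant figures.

20.9 μM/s

[S]/(Km+[S]) = 7.09/35.99 = 0.1970, the fractional saturation.
v = 0.1970 × Vmax = 0.1970 × 106 = 20.9 μM/s.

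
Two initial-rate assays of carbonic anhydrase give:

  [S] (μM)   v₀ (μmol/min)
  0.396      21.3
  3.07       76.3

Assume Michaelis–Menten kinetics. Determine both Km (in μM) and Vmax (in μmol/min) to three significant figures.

In reciprocal form, 1/v = (Km/Vmax)·(1/[S]) + 1/Vmax. The two points give (1/[S], 1/v) = (2.525, 0.04695) and (0.3257, 0.01311).
Slope = (0.04695 − 0.01311)/(2.525 − 0.3257) = 0.01539; intercept = 0.04695 − 0.01539×2.525 = 0.008094.
Vmax = 1/intercept = 124 μmol/min; Km = slope × Vmax = 0.01539 × 124 = 1.90 μM.

Km = 1.90 μM; Vmax = 124 μmol/min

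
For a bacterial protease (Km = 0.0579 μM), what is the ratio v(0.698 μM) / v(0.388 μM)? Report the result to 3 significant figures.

1.06

The fractional saturations are [S]/(Km+[S]) = 0.388/0.4459 = 0.8702 and 0.698/0.7559 = 0.9234.
v₂/v₁ is just their ratio: 0.9234/0.8702 = 1.06.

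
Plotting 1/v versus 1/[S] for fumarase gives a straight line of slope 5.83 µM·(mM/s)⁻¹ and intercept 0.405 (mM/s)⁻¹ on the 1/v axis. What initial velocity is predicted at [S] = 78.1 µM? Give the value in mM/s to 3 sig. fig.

2.08 mM/s

The y-intercept is 1/Vmax, so Vmax = 1/0.405 = 2.47 mM/s.
The slope is Km/Vmax, so Km = 5.83 × 2.47 = 14.4 µM.
Then v = 2.47 × 78.1/(14.4 + 78.1) = 2.08 mM/s.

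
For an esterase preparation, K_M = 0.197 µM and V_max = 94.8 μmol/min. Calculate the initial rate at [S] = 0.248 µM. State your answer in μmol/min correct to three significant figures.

52.8 μmol/min

v = Vmax·[S]/(Km + [S]) = 94.8 × 0.248 / (0.197 + 0.248)
  = 23.51 / 0.4450 = 52.8 μmol/min.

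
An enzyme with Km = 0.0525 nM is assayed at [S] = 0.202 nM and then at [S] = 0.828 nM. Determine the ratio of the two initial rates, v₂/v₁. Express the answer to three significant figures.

1.18

Since Vmax cancels, v₂/v₁ = [S]₂(Km+[S]₁) / [S]₁(Km+[S]₂).
= 0.828×(0.0525+0.202) / (0.202×(0.0525+0.828)) = 0.2107/0.1779 = 1.18.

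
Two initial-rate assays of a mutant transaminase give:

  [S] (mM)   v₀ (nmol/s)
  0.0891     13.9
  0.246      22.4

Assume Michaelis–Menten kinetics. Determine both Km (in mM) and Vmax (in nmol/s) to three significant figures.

Km = 0.131 mM; Vmax = 34.3 nmol/s

From v = Vmax[S]/(Km+[S]), each point gives Vmax = v(Km+[S])/[S].
Equating: 13.9(Km+0.0891)/0.0891 = 22.4(Km+0.246)/0.246.
156.0·Km + 13.9 = 91.06·Km + 22.4, so (156.0 − 91.06)·Km = 22.4 − 13.9.
Km = 8.500/64.95 = 0.131 mM; then Vmax = 13.9(0.131+0.0891)/0.0891 = 34.3 nmol/s.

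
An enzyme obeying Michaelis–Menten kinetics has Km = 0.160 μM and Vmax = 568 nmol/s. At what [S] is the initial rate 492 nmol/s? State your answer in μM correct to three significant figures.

Rearranging v = Vmax[S]/(Km+[S]) gives [S] = Km·v/(Vmax − v).
[S] = 0.160 × 492 / (568 − 492) = 78.72/76.00 = 1.04 μM.

1.04 μM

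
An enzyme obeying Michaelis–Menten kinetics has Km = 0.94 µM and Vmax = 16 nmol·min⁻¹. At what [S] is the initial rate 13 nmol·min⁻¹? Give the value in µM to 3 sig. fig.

The required fractional saturation is v/Vmax = 13/16 = 0.8125.
Then [S]/(Km+[S]) = 0.8125 ⇒ [S] = 0.94 × 0.8125/(1 − 0.8125) = 4.07 µM.

4.07 µM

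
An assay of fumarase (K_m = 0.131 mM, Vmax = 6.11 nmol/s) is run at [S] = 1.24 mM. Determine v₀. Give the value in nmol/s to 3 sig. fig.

v = Vmax·[S]/(Km + [S]) = 6.11 × 1.24 / (0.131 + 1.24)
  = 7.576 / 1.371 = 5.53 nmol/s.

5.53 nmol/s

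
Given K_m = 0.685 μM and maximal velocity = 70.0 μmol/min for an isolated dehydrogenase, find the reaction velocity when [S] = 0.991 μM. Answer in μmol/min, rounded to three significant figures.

41.4 μmol/min

v = Vmax·[S]/(Km + [S]) = 70.0 × 0.991 / (0.685 + 0.991)
  = 69.37 / 1.676 = 41.4 μmol/min.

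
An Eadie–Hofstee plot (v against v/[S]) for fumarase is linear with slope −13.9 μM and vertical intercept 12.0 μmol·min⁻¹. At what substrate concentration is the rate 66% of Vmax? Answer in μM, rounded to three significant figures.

27.0 μM

The Eadie–Hofstee slope gives Km = 13.9 μM (slope = −Km).
v/Vmax = [S]/(Km+[S]) = 0.66 ⇒ [S] = Km·0.66/(1−0.66) = 13.9 × 1.941 = 27.0 μM.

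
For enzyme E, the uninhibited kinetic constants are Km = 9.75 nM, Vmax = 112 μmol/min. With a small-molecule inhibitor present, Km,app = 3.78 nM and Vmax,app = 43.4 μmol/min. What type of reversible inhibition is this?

Both Km and Vmax decrease by the same factor (~2.58-fold) — characteristic of uncompetitive inhibition.

uncompetitive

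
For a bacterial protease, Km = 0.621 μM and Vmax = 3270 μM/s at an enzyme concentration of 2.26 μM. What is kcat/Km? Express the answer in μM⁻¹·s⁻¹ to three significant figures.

kcat = Vmax/[E]total = 3270/2.26 = 1450 s⁻¹.
kcat/Km = 1450/0.621 = 2330 μM⁻¹·s⁻¹.

2330 μM⁻¹·s⁻¹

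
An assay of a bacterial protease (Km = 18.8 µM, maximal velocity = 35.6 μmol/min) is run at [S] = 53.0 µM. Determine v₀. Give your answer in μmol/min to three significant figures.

26.3 μmol/min

v = Vmax·[S]/(Km + [S]) = 35.6 × 53.0 / (18.8 + 53.0)
  = 1887 / 71.80 = 26.3 μmol/min.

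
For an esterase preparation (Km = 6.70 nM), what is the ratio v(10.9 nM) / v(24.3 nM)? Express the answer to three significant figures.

0.790

The fractional saturations are [S]/(Km+[S]) = 24.3/31.00 = 0.7839 and 10.9/17.60 = 0.6193.
v₂/v₁ is just their ratio: 0.6193/0.7839 = 0.790.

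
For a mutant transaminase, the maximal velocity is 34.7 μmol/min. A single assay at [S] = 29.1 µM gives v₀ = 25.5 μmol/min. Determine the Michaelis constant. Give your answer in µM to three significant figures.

10.5 µM

From v = Vmax[S]/(Km+[S]), Km = [S](Vmax − v)/v.
Km = 29.1 × (34.7 − 25.5) / 25.5 = 267.7/25.5 = 10.5 µM.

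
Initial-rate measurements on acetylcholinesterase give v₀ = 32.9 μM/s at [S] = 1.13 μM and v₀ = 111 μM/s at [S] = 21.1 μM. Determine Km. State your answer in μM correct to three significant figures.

3.27 μM

From v = Vmax[S]/(Km+[S]), each point gives Vmax = v(Km+[S])/[S].
Equating: 32.9(Km+1.13)/1.13 = 111(Km+21.1)/21.1.
29.12·Km + 32.9 = 5.261·Km + 111, so (29.12 − 5.261)·Km = 111 − 32.9.
Km = 78.10/23.85 = 3.27 μM; then Vmax = 32.9(3.27+1.13)/1.13 = 128 μM/s.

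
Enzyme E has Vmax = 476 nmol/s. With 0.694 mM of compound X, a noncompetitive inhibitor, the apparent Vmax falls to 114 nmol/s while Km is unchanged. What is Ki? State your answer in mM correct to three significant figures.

Noncompetitive: Vmax,app = Vmax/α with α = 1 + [I]/Ki.
α = Vmax/Vmax,app = 476/114 = 4.175.
Ki = [I]/(α − 1) = 0.694/3.175 = 0.219 mM.

0.219 mM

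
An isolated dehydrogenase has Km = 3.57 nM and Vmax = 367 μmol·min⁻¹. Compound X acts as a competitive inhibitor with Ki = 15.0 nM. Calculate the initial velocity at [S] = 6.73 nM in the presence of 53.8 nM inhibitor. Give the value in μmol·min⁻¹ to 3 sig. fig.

α = 1 + [I]/Ki = 1 + 53.8/15.0 = 4.587.
For a competitive inhibitor, Vmax is unchanged and the apparent Km becomes α·Km: Km,app = 16.4 nM, Vmax,app = 367 μmol·min⁻¹.
v = Vmax,app·[S]/(Km,app + [S]) = 367 × 6.73/(16.4 + 6.73) = 107 μmol·min⁻¹.

107 μmol·min⁻¹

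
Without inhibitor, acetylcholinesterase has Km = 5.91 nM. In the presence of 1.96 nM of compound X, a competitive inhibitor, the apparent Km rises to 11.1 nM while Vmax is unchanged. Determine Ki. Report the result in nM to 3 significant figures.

2.23 nM

Competitive: Km,app = α·Km with α = 1 + [I]/Ki.
α = Km,app/Km = 11.1/5.91 = 1.878.
Ki = [I]/(α − 1) = 1.96/0.8782 = 2.23 nM.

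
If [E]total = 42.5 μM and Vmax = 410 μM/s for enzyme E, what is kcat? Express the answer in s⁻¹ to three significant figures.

kcat = Vmax/[E]total = 410 μM/s / 42.5 μM = 9.65 s⁻¹.

9.65 s⁻¹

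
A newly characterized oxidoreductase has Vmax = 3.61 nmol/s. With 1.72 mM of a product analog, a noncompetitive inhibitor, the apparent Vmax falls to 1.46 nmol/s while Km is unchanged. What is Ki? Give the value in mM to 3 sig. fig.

Noncompetitive: Vmax,app = Vmax/α with α = 1 + [I]/Ki.
α = Vmax/Vmax,app = 3.61/1.46 = 2.473.
Since α = 1 + [I]/Ki, [I]/Ki = 2.473 − 1 = 1.473 and Ki = 1.72/1.473 = 1.17 mM.

1.17 mM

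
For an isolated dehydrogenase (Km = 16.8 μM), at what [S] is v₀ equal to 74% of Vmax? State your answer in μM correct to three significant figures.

v/Vmax = [S]/(Km+[S]) = 0.74, so [S] = Km·0.74/(1 − 0.74) = 16.8 × 2.846.
[S] = 47.8 μM.

47.8 μM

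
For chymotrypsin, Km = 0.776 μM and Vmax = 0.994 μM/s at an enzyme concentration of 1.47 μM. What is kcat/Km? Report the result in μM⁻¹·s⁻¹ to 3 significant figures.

0.871 μM⁻¹·s⁻¹

kcat = Vmax/[E]total = 0.994/1.47 = 0.676 s⁻¹.
kcat/Km = 0.676/0.776 = 0.871 μM⁻¹·s⁻¹.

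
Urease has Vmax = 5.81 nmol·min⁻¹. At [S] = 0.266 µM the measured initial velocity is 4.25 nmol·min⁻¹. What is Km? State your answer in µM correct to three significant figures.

From v = Vmax[S]/(Km+[S]), Km = [S](Vmax − v)/v.
Km = 0.266 × (5.81 − 4.25) / 4.25 = 0.4150/4.25 = 0.0976 µM.

0.0976 µM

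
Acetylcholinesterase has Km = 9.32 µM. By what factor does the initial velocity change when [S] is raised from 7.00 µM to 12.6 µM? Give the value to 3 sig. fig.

The fractional saturations are [S]/(Km+[S]) = 7.00/16.32 = 0.4289 and 12.6/21.92 = 0.5748.
v₂/v₁ is just their ratio: 0.5748/0.4289 = 1.34.

1.34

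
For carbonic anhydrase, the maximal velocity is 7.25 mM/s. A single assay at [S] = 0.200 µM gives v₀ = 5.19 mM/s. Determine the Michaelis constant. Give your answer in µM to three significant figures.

0.0794 µM

v/Vmax = 5.19/7.25 = 0.7159 = [S]/(Km+[S]).
So Km + [S] = [S]/0.7159 = 0.2794 µM, giving Km = 0.2794 − 0.200 = 0.0794 µM.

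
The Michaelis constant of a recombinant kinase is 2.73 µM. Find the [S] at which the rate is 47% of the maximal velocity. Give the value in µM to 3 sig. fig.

v/Vmax = [S]/(Km+[S]) = 0.47, so [S] = Km·0.47/(1 − 0.47) = 2.73 × 0.8868.
[S] = 2.42 µM.

2.42 µM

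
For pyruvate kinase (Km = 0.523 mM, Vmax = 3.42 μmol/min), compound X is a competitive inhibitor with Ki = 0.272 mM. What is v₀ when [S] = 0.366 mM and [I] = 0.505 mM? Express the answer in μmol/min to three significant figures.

0.673 μmol/min

With α = 1 + [I]/Ki = 1 + 0.505/0.272 = 2.857, the competitive rate law is v = Vmax[S] / (αKm + [S]).
v = 3.42×0.366 / (2.857×0.523 + 0.366) = 1.252/1.860 = 0.673 μmol/min.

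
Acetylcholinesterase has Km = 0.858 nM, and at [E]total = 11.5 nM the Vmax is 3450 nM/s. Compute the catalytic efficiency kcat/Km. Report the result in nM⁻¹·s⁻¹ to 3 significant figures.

350 nM⁻¹·s⁻¹

kcat = Vmax/[E]total = 3450/11.5 = 300 s⁻¹.
kcat/Km = 300/0.858 = 350 nM⁻¹·s⁻¹.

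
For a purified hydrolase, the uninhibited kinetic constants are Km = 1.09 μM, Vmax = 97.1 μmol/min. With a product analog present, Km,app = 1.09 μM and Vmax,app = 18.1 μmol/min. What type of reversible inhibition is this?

Vmax decreases (97.1 → 18.1 μmol/min) while Km is unchanged — pure noncompetitive inhibition.

noncompetitive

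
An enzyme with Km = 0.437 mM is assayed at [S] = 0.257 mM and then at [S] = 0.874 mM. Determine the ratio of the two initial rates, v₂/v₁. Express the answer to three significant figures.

1.80

Since Vmax cancels, v₂/v₁ = [S]₂(Km+[S]₁) / [S]₁(Km+[S]₂).
= 0.874×(0.437+0.257) / (0.257×(0.437+0.874)) = 0.6066/0.3369 = 1.80.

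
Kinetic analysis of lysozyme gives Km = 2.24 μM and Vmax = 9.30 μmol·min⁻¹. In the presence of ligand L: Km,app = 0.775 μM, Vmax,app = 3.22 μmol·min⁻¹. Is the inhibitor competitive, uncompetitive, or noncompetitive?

uncompetitive

Both Km and Vmax decrease by the same factor (~2.89-fold) — characteristic of uncompetitive inhibition.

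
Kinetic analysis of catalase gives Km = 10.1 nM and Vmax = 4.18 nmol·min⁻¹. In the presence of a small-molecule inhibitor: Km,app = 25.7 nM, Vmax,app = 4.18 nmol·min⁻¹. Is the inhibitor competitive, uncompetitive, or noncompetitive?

Km increases (10.1 → 25.7 nM) while Vmax is unchanged — the hallmark of competitive inhibition.

competitive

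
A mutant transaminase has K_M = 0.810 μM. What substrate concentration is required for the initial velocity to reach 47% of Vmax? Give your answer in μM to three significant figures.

0.718 μM

v/Vmax = [S]/(Km+[S]) = 0.47, so [S] = Km·0.47/(1 − 0.47) = 0.810 × 0.8868.
[S] = 0.718 μM.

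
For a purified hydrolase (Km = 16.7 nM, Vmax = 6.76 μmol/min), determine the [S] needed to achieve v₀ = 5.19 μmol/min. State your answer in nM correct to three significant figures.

55.2 nM

Rearranging v = Vmax[S]/(Km+[S]) gives [S] = Km·v/(Vmax − v).
[S] = 16.7 × 5.19 / (6.76 − 5.19) = 86.67/1.570 = 55.2 nM.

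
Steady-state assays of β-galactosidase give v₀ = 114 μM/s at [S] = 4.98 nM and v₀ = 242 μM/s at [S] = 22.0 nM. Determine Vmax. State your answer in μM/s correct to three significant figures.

360 μM/s

In reciprocal form, 1/v = (Km/Vmax)·(1/[S]) + 1/Vmax. The two points give (1/[S], 1/v) = (0.2008, 0.008772) and (0.04545, 0.004132).
Slope = (0.008772 − 0.004132)/(0.2008 − 0.04545) = 0.02987; intercept = 0.008772 − 0.02987×0.2008 = 0.002775.
Vmax = 1/intercept = 360 μM/s; Km = slope × Vmax = 0.02987 × 360 = 10.8 nM.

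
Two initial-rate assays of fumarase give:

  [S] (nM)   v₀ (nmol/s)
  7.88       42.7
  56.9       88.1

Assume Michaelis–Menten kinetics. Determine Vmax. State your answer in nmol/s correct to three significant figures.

106 nmol/s

From v = Vmax[S]/(Km+[S]), each point gives Vmax = v(Km+[S])/[S].
Equating: 42.7(Km+7.88)/7.88 = 88.1(Km+56.9)/56.9.
5.419·Km + 42.7 = 1.548·Km + 88.1, so (5.419 − 1.548)·Km = 88.1 − 42.7.
Km = 45.40/3.870 = 11.7 nM; then Vmax = 42.7(11.7+7.88)/7.88 = 106 nmol/s.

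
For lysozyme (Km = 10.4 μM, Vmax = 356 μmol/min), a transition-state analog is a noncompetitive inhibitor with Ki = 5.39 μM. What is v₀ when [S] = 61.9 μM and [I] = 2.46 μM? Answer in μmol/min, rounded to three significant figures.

209 μmol/min

With α = 1 + [I]/Ki = 1 + 2.46/5.39 = 1.456, the noncompetitive rate law is v = (Vmax/α)·[S] / (Km + [S]).
v = (356/1.456)×61.9 / (10.4 + 61.9) = 15130/72.30 = 209 μmol/min.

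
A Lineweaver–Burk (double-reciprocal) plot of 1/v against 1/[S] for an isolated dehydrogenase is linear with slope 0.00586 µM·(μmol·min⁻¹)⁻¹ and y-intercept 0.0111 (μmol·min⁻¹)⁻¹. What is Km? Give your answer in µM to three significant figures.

y-intercept = 1/Vmax ⇒ Vmax = 90.1 μmol·min⁻¹; slope = Km/Vmax ⇒ Km = slope × Vmax.
Km = 0.00586 × 90.1 = 0.528 µM.

0.528 µM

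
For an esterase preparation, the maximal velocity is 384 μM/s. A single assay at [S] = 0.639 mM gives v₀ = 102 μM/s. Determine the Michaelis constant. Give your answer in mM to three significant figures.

1.77 mM

From v = Vmax[S]/(Km+[S]), Km = [S](Vmax − v)/v.
Km = 0.639 × (384 − 102) / 102 = 180.2/102 = 1.77 mM.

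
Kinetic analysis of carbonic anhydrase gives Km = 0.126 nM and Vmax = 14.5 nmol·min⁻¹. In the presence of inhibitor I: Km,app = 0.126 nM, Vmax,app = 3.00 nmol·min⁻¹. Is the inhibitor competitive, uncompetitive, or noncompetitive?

Vmax decreases (14.5 → 3.00 nmol·min⁻¹) while Km is unchanged — pure noncompetitive inhibition.

noncompetitive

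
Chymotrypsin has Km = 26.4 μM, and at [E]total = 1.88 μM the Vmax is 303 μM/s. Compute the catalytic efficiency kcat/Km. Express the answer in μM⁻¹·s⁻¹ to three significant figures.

6.10 μM⁻¹·s⁻¹

kcat = Vmax/[E]total = 303/1.88 = 161 s⁻¹.
kcat/Km = 161/26.4 = 6.10 μM⁻¹·s⁻¹.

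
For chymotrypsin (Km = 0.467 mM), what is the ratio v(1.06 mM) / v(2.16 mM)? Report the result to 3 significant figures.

0.844

The fractional saturations are [S]/(Km+[S]) = 2.16/2.627 = 0.8222 and 1.06/1.527 = 0.6942.
v₂/v₁ is just their ratio: 0.6942/0.8222 = 0.844.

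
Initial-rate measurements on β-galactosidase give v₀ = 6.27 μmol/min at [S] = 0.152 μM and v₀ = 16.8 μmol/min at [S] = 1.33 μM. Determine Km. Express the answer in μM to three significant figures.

0.368 μM

From v = Vmax[S]/(Km+[S]), each point gives Vmax = v(Km+[S])/[S].
Equating: 6.27(Km+0.152)/0.152 = 16.8(Km+1.33)/1.33.
41.25·Km + 6.27 = 12.63·Km + 16.8, so (41.25 − 12.63)·Km = 16.8 − 6.27.
Km = 10.53/28.62 = 0.368 μM; then Vmax = 6.27(0.368+0.152)/0.152 = 21.4 μmol/min.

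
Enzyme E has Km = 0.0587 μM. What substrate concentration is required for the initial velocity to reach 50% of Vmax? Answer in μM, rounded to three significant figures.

0.0587 μM

v/Vmax = [S]/(Km+[S]) = 0.5, so [S] = Km·0.5/(1 − 0.5) = 0.0587 × 1.000.
[S] = 0.0587 μM.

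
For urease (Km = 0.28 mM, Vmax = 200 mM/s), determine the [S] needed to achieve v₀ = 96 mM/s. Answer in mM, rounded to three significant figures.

0.258 mM

Rearranging v = Vmax[S]/(Km+[S]) gives [S] = Km·v/(Vmax − v).
[S] = 0.28 × 96 / (200 − 96) = 26.88/104.0 = 0.258 mM.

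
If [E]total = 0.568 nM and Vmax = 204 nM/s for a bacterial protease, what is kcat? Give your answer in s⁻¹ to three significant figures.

kcat = Vmax/[E]total = 204 nM/s / 0.568 nM = 359 s⁻¹.

359 s⁻¹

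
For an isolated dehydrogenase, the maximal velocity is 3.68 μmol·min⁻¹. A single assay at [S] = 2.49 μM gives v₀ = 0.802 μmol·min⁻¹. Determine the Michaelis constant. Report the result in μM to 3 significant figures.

8.94 μM

From v = Vmax[S]/(Km+[S]), Km = [S](Vmax − v)/v.
Km = 2.49 × (3.68 − 0.802) / 0.802 = 7.166/0.802 = 8.94 μM.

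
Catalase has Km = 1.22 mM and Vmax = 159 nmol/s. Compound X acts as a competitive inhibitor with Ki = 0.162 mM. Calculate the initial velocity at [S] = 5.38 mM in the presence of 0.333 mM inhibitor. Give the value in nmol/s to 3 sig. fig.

93.9 nmol/s

With α = 1 + [I]/Ki = 1 + 0.333/0.162 = 3.056, the competitive rate law is v = Vmax[S] / (αKm + [S]).
v = 159×5.38 / (3.056×1.22 + 5.38) = 855.4/9.108 = 93.9 nmol/s.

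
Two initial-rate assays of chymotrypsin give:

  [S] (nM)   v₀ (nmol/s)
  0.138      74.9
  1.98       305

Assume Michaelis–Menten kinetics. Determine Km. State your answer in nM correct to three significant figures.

From v = Vmax[S]/(Km+[S]), each point gives Vmax = v(Km+[S])/[S].
Equating: 74.9(Km+0.138)/0.138 = 305(Km+1.98)/1.98.
542.8·Km + 74.9 = 154.0·Km + 305, so (542.8 − 154.0)·Km = 305 − 74.9.
Km = 230.1/388.7 = 0.592 nM; then Vmax = 74.9(0.592+0.138)/0.138 = 396 nmol/s.

0.592 nM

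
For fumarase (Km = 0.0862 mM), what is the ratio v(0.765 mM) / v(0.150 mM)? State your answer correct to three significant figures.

1.42

The fractional saturations are [S]/(Km+[S]) = 0.150/0.2362 = 0.6351 and 0.765/0.8512 = 0.8987.
v₂/v₁ is just their ratio: 0.8987/0.6351 = 1.42.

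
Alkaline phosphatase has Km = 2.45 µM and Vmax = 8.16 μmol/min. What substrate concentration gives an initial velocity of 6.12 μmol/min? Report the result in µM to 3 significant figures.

Rearranging v = Vmax[S]/(Km+[S]) gives [S] = Km·v/(Vmax − v).
[S] = 2.45 × 6.12 / (8.16 − 6.12) = 14.99/2.040 = 7.35 µM.

7.35 µM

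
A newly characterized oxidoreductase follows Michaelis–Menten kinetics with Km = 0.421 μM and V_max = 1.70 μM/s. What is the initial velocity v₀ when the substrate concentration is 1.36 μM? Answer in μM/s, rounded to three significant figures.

v = Vmax·[S]/(Km + [S]) = 1.70 × 1.36 / (0.421 + 1.36)
  = 2.312 / 1.781 = 1.30 μM/s.

1.30 μM/s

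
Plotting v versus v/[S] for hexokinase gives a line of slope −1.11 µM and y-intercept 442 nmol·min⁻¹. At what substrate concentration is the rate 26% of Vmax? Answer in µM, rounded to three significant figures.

0.390 µM

The Eadie–Hofstee slope gives Km = 1.11 µM (slope = −Km).
v/Vmax = [S]/(Km+[S]) = 0.26 ⇒ [S] = Km·0.26/(1−0.26) = 1.11 × 0.3514 = 0.390 µM.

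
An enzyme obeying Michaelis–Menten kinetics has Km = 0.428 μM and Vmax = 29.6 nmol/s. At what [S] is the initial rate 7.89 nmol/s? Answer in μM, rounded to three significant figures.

0.156 μM

Rearranging v = Vmax[S]/(Km+[S]) gives [S] = Km·v/(Vmax − v).
[S] = 0.428 × 7.89 / (29.6 − 7.89) = 3.377/21.71 = 0.156 μM.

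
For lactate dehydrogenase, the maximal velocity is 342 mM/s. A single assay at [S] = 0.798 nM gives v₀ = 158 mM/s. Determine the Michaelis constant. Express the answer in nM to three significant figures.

0.929 nM

From v = Vmax[S]/(Km+[S]), Km = [S](Vmax − v)/v.
Km = 0.798 × (342 − 158) / 158 = 146.8/158 = 0.929 nM.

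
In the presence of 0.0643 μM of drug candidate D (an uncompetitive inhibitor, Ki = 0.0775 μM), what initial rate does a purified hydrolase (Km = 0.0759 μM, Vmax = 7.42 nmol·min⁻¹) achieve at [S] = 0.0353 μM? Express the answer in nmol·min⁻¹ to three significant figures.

1.86 nmol·min⁻¹

α = 1 + [I]/Ki = 1 + 0.0643/0.0775 = 1.830.
For an uncompetitive inhibitor, both parameters are divided by α, giving Vmax/α and Km/α: Km,app = 0.0415 μM, Vmax,app = 4.06 nmol·min⁻¹.
v = Vmax,app·[S]/(Km,app + [S]) = 4.06 × 0.0353/(0.0415 + 0.0353) = 1.86 nmol·min⁻¹.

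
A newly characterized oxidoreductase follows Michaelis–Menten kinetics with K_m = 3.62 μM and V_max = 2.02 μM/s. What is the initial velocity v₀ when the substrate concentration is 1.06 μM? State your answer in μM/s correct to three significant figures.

0.458 μM/s

v = Vmax·[S]/(Km + [S]) = 2.02 × 1.06 / (3.62 + 1.06)
  = 2.141 / 4.680 = 0.458 μM/s.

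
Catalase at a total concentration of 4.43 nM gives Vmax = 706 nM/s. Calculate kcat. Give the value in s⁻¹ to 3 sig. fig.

kcat = Vmax/[E]total = 706 nM/s / 4.43 nM = 159 s⁻¹.

159 s⁻¹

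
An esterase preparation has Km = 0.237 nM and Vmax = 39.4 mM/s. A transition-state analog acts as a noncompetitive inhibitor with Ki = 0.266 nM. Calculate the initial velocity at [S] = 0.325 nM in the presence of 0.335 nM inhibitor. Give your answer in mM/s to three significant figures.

10.1 mM/s

With α = 1 + [I]/Ki = 1 + 0.335/0.266 = 2.259, the noncompetitive rate law is v = (Vmax/α)·[S] / (Km + [S]).
v = (39.4/2.259)×0.325 / (0.237 + 0.325) = 5.667/0.5620 = 10.1 mM/s.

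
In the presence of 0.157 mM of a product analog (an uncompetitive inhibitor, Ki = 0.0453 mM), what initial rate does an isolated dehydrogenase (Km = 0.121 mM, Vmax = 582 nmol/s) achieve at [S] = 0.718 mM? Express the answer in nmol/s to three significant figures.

126 nmol/s

With α = 1 + [I]/Ki = 1 + 0.157/0.0453 = 4.466, the uncompetitive rate law is v = (Vmax/α)·[S] / (Km/α + [S]).
v = (582/4.466)×0.718 / (0.121/4.466 + 0.718) = 93.57/0.7451 = 126 nmol/s.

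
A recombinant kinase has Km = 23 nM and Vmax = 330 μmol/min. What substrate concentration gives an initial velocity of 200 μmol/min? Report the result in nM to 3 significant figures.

35.4 nM

The required fractional saturation is v/Vmax = 200/330 = 0.6061.
Then [S]/(Km+[S]) = 0.6061 ⇒ [S] = 23 × 0.6061/(1 − 0.6061) = 35.4 nM.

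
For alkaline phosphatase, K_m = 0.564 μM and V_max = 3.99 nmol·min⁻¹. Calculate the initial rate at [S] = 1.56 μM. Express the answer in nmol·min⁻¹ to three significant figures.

[S]/(Km+[S]) = 1.56/2.124 = 0.7345, the fractional saturation.
v = 0.7345 × Vmax = 0.7345 × 3.99 = 2.93 nmol·min⁻¹.

2.93 nmol·min⁻¹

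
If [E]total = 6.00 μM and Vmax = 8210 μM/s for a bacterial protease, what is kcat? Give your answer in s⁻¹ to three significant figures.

kcat = Vmax/[E]total = 8210 μM/s / 6.00 μM = 1370 s⁻¹.

1370 s⁻¹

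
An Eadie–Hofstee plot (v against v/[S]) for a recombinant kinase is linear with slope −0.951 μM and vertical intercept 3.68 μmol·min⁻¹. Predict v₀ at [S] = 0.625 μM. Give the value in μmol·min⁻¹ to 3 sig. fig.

In the Eadie–Hofstee form v = Vmax − Km·(v/[S]), the slope is −Km and the intercept is Vmax, so Km = 0.951 μM and Vmax = 3.68 μmol·min⁻¹.
v = 3.68 × 0.625/(0.951 + 0.625) = 1.46 μmol·min⁻¹.

1.46 μmol·min⁻¹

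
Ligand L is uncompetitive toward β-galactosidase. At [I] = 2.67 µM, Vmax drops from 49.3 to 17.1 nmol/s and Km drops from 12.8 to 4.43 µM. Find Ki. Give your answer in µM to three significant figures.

1.42 µM

Uncompetitive: Vmax,app = Vmax/α (and Km,app = Km/α) with α = 1 + [I]/Ki.
α = Vmax/Vmax,app = 49.3/17.1 = 2.883.
Ki = [I]/(α − 1) = 2.67/1.883 = 1.42 µM.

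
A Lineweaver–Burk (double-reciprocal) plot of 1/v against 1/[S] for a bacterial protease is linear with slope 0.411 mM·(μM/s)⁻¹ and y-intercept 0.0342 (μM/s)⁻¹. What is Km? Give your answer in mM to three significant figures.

y-intercept = 1/Vmax ⇒ Vmax = 29.2 μM/s; slope = Km/Vmax ⇒ Km = slope × Vmax.
Km = 0.411 × 29.2 = 12.0 mM.

12.0 mM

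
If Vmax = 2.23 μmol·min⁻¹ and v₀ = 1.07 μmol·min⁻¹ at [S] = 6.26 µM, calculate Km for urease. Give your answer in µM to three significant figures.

From v = Vmax[S]/(Km+[S]), Km = [S](Vmax − v)/v.
Km = 6.26 × (2.23 − 1.07) / 1.07 = 7.262/1.07 = 6.79 µM.

6.79 µM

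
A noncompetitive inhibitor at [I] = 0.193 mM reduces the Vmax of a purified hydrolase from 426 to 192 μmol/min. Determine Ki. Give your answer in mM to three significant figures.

0.158 mM

Noncompetitive: Vmax,app = Vmax/α with α = 1 + [I]/Ki.
α = Vmax/Vmax,app = 426/192 = 2.219.
Since α = 1 + [I]/Ki, [I]/Ki = 2.219 − 1 = 1.219 and Ki = 0.193/1.219 = 0.158 mM.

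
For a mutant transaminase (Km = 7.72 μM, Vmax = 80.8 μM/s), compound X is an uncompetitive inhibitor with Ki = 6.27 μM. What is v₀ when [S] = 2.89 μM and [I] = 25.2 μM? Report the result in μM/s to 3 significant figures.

10.5 μM/s

α = 1 + [I]/Ki = 1 + 25.2/6.27 = 5.019.
For an uncompetitive inhibitor, both parameters are divided by α, giving Vmax/α and Km/α: Km,app = 1.54 μM, Vmax,app = 16.1 μM/s.
v = Vmax,app·[S]/(Km,app + [S]) = 16.1 × 2.89/(1.54 + 2.89) = 10.5 μM/s.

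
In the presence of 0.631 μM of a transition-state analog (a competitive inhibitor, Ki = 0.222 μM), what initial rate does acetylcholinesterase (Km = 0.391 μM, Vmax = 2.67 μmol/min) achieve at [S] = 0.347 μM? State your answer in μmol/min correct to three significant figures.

0.501 μmol/min

α = 1 + [I]/Ki = 1 + 0.631/0.222 = 3.842.
For a competitive inhibitor, Vmax is unchanged and the apparent Km becomes α·Km: Km,app = 1.50 μM, Vmax,app = 2.67 μmol/min.
v = Vmax,app·[S]/(Km,app + [S]) = 2.67 × 0.347/(1.50 + 0.347) = 0.501 μmol/min.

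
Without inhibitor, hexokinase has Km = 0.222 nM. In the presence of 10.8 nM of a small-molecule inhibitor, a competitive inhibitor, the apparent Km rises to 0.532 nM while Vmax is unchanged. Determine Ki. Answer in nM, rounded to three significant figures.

7.73 nM

Competitive: Km,app = α·Km with α = 1 + [I]/Ki.
α = Km,app/Km = 0.532/0.222 = 2.396.
Ki = [I]/(α − 1) = 10.8/1.396 = 7.73 nM.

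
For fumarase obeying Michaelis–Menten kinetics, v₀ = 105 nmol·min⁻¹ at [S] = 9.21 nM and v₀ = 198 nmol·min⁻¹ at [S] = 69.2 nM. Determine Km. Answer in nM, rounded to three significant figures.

10.9 nM

In reciprocal form, 1/v = (Km/Vmax)·(1/[S]) + 1/Vmax. The two points give (1/[S], 1/v) = (0.1086, 0.009524) and (0.01445, 0.005051).
Slope = (0.009524 − 0.005051)/(0.1086 − 0.01445) = 0.04752; intercept = 0.009524 − 0.04752×0.1086 = 0.004364.
Vmax = 1/intercept = 229 nmol·min⁻¹; Km = slope × Vmax = 0.04752 × 229 = 10.9 nM.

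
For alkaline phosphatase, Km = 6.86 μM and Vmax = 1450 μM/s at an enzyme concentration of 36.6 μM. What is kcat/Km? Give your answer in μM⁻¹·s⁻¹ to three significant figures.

kcat = Vmax/[E]total = 1450/36.6 = 39.6 s⁻¹.
kcat/Km = 39.6/6.86 = 5.78 μM⁻¹·s⁻¹.

5.78 μM⁻¹·s⁻¹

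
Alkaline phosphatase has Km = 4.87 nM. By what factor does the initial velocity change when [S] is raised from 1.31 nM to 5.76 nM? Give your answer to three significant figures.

Since Vmax cancels, v₂/v₁ = [S]₂(Km+[S]₁) / [S]₁(Km+[S]₂).
= 5.76×(4.87+1.31) / (1.31×(4.87+5.76)) = 35.60/13.93 = 2.56.

2.56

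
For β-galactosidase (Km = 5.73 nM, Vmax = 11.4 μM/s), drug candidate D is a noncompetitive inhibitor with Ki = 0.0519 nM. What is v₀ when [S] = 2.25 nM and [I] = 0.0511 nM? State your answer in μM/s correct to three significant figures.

α = 1 + [I]/Ki = 1 + 0.0511/0.0519 = 1.985.
For a noncompetitive inhibitor, Vmax is reduced to Vmax/α while Km is unchanged: Km,app = 5.73 nM, Vmax,app = 5.74 μM/s.
v = Vmax,app·[S]/(Km,app + [S]) = 5.74 × 2.25/(5.73 + 2.25) = 1.62 μM/s.

1.62 μM/s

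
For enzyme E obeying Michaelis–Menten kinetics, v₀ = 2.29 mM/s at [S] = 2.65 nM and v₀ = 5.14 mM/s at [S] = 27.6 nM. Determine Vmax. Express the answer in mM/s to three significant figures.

From v = Vmax[S]/(Km+[S]), each point gives Vmax = v(Km+[S])/[S].
Equating: 2.29(Km+2.65)/2.65 = 5.14(Km+27.6)/27.6.
0.8642·Km + 2.29 = 0.1862·Km + 5.14, so (0.8642 − 0.1862)·Km = 5.14 − 2.29.
Km = 2.850/0.6779 = 4.20 nM; then Vmax = 2.29(4.20+2.65)/2.65 = 5.92 mM/s.

5.92 mM/s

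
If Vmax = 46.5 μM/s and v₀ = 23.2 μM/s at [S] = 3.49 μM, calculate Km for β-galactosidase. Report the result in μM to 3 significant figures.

v/Vmax = 23.2/46.5 = 0.4989 = [S]/(Km+[S]).
So Km + [S] = [S]/0.4989 = 6.995 μM, giving Km = 6.995 − 3.49 = 3.51 μM.

3.51 μM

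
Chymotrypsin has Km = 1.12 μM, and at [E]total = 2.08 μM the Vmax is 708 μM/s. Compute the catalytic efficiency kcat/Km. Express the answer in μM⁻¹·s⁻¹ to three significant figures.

304 μM⁻¹·s⁻¹

kcat = Vmax/[E]total = 708/2.08 = 340 s⁻¹.
kcat/Km = 340/1.12 = 304 μM⁻¹·s⁻¹.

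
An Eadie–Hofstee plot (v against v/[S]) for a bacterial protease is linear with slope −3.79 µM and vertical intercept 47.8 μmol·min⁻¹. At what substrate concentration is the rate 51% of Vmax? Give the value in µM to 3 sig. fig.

3.94 µM

The Eadie–Hofstee slope gives Km = 3.79 µM (slope = −Km).
v/Vmax = [S]/(Km+[S]) = 0.51 ⇒ [S] = Km·0.51/(1−0.51) = 3.79 × 1.041 = 3.94 µM.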